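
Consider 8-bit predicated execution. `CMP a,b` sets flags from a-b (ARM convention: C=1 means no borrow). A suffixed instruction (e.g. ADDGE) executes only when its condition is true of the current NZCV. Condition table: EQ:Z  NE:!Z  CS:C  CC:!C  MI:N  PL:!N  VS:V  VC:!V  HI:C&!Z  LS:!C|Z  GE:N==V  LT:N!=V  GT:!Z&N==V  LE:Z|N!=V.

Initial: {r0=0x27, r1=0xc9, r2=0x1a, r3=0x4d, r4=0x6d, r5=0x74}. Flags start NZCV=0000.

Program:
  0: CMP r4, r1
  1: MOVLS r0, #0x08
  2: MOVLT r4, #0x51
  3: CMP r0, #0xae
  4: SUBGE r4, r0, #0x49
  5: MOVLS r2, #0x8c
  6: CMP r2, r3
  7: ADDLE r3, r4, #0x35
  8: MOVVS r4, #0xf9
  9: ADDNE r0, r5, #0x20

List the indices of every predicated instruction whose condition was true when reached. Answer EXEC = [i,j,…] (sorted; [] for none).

[0] flags=1001 → (cmp)
[1] flags=1001 LS?T → r0=0x08
[2] flags=1001 LT?F → skip
[3] flags=0000 → (cmp)
[4] flags=0000 GE?T → r4=0xbf
[5] flags=0000 LS?T → r2=0x8c
[6] flags=0011 → (cmp)
[7] flags=0011 LE?T → r3=0xf4
[8] flags=0011 VS?T → r4=0xf9
[9] flags=0011 NE?T → r0=0x94

EXEC = [1,4,5,7,8,9]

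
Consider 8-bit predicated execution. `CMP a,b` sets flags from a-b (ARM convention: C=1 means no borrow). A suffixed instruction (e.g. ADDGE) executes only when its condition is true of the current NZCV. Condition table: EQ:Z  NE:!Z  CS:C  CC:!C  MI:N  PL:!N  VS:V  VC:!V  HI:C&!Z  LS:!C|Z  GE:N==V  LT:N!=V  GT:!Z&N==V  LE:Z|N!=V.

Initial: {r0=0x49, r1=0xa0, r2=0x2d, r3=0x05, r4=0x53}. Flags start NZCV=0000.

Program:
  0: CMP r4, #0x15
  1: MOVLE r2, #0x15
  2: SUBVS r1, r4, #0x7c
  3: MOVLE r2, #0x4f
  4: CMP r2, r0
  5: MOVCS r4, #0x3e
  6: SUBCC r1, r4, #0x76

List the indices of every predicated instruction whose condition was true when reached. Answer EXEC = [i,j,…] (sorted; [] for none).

[0] flags=0010 → (cmp)
[1] flags=0010 LE?F → skip
[2] flags=0010 VS?F → skip
[3] flags=0010 LE?F → skip
[4] flags=1000 → (cmp)
[5] flags=1000 CS?F → skip
[6] flags=1000 CC?T → r1=0xdd

EXEC = [6]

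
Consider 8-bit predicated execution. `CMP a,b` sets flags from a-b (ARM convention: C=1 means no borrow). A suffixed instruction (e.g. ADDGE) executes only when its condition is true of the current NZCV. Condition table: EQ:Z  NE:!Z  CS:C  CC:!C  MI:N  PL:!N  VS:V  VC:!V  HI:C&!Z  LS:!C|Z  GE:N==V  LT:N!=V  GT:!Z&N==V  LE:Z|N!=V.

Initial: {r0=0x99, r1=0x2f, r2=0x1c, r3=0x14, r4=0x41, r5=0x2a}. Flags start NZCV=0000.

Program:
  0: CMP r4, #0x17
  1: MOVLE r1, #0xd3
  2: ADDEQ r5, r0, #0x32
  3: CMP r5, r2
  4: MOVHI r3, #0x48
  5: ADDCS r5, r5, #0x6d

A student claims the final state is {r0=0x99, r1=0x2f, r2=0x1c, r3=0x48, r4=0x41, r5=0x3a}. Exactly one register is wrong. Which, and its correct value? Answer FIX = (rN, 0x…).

[0] flags=0010 → (cmp)
[1] flags=0010 LE?F → skip
[2] flags=0010 EQ?F → skip
[3] flags=0010 → (cmp)
[4] flags=0010 HI?T → r3=0x48
[5] flags=0010 CS?T → r5=0x97

FIX = (r5, 0x97)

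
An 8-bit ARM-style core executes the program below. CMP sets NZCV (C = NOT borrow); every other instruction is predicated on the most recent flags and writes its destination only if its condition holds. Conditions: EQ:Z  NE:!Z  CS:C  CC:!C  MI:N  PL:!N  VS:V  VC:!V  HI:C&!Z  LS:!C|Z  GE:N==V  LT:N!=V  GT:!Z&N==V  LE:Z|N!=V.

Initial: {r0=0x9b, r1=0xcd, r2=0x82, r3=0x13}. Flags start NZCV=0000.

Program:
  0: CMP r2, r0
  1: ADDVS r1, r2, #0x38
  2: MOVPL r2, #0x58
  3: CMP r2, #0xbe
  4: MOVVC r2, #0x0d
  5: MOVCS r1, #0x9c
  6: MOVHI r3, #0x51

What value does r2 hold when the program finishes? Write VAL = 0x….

VAL = 0x0d

[0] flags=1000 → (cmp)
[1] flags=1000 VS?F → skip
[2] flags=1000 PL?F → skip
[3] flags=1000 → (cmp)
[4] flags=1000 VC?T → r2=0x0d
[5] flags=1000 CS?F → skip
[6] flags=1000 HI?F → skip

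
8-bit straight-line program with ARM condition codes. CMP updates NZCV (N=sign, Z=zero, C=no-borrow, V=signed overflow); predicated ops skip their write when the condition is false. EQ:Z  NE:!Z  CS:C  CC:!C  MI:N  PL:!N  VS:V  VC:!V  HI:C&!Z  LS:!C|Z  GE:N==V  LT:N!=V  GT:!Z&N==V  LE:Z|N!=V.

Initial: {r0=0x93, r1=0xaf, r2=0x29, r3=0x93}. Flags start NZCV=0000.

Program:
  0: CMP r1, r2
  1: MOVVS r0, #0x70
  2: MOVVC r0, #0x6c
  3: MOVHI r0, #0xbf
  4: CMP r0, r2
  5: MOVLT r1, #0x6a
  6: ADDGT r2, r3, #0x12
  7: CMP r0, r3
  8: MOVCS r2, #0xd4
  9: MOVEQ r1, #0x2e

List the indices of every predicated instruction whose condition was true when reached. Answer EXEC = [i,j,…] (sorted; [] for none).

EXEC = [2,3,5,8]

[0] flags=1010 → (cmp)
[1] flags=1010 VS?F → skip
[2] flags=1010 VC?T → r0=0x6c
[3] flags=1010 HI?T → r0=0xbf
[4] flags=1010 → (cmp)
[5] flags=1010 LT?T → r1=0x6a
[6] flags=1010 GT?F → skip
[7] flags=0010 → (cmp)
[8] flags=0010 CS?T → r2=0xd4
[9] flags=0010 EQ?F → skip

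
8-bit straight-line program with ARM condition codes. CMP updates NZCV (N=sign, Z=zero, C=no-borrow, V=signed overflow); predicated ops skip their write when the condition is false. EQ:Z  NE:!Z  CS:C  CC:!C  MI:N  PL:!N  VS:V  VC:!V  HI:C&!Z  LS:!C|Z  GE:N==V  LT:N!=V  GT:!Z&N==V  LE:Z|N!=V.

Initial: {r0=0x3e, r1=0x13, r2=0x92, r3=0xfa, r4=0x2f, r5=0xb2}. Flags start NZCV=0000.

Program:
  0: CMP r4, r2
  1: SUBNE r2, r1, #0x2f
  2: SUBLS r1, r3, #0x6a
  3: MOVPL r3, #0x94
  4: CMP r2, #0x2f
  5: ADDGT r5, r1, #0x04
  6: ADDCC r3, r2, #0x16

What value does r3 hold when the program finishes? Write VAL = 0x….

0: ✓ CMP  NZCV=1001
1: ✓ SUBNE  r2←0xe4
2: ✓ SUBLS  r1←0x90
3: · MOVPL
4: ✓ CMP  NZCV=1010
5: · ADDGT
6: · ADDCC

VAL = 0xfa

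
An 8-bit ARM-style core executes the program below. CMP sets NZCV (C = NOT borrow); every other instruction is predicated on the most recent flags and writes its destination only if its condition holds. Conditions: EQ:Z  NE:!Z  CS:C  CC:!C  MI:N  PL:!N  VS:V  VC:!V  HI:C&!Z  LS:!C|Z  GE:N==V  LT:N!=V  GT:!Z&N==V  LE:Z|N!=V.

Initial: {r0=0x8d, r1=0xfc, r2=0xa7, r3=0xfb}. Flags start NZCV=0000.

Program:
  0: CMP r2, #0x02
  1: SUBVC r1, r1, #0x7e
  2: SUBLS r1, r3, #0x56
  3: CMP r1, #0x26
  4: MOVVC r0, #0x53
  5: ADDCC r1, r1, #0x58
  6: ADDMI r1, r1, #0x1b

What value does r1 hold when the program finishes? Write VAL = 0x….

0: ✓ CMP  NZCV=1010
1: ✓ SUBVC  r1←0x7e
2: · SUBLS
3: ✓ CMP  NZCV=0010
4: ✓ MOVVC  r0←0x53
5: · ADDCC
6: · ADDMI

VAL = 0x7e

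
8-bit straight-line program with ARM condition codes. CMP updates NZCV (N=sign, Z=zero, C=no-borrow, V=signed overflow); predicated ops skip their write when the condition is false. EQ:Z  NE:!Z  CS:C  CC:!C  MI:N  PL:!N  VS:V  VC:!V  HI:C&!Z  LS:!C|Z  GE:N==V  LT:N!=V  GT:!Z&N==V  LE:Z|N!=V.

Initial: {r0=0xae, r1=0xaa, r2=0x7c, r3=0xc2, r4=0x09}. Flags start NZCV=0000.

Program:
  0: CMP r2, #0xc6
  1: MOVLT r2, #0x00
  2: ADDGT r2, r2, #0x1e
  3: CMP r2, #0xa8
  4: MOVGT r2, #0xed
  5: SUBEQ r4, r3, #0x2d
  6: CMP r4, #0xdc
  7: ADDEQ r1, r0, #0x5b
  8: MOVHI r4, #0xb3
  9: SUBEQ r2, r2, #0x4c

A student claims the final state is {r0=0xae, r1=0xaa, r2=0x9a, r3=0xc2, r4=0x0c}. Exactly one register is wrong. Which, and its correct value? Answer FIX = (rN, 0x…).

[0] flags=1001 → (cmp)
[1] flags=1001 LT?F → skip
[2] flags=1001 GT?T → r2=0x9a
[3] flags=1000 → (cmp)
[4] flags=1000 GT?F → skip
[5] flags=1000 EQ?F → skip
[6] flags=0000 → (cmp)
[7] flags=0000 EQ?F → skip
[8] flags=0000 HI?F → skip
[9] flags=0000 EQ?F → skip

FIX = (r4, 0x09)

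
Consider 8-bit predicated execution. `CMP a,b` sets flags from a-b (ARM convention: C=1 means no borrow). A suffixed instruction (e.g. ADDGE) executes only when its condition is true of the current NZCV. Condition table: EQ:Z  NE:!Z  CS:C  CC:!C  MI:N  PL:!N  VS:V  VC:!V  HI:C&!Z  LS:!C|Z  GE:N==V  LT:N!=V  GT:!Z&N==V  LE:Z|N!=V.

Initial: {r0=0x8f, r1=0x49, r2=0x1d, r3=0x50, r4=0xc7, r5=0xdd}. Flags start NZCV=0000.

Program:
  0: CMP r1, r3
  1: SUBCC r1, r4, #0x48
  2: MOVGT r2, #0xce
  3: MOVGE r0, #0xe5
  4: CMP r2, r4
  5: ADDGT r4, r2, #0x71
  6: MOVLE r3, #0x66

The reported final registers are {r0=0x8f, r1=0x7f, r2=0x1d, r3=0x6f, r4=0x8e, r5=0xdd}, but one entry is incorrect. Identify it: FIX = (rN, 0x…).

[0] flags=1000 → (cmp)
[1] flags=1000 CC?T → r1=0x7f
[2] flags=1000 GT?F → skip
[3] flags=1000 GE?F → skip
[4] flags=0000 → (cmp)
[5] flags=0000 GT?T → r4=0x8e
[6] flags=0000 LE?F → skip

FIX = (r3, 0x50)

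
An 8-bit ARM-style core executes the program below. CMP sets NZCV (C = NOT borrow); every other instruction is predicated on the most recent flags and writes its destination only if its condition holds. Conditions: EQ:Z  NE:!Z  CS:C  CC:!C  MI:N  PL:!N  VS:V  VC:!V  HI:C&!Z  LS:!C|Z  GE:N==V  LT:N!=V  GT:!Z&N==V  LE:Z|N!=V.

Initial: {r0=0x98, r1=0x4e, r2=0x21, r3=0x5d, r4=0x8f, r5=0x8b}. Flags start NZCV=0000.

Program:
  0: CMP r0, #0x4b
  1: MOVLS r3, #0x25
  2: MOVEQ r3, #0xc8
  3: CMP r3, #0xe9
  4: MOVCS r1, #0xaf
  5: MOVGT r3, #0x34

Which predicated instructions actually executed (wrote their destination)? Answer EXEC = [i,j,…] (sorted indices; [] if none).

[0] flags=0011 → (cmp)
[1] flags=0011 LS?F → skip
[2] flags=0011 EQ?F → skip
[3] flags=0000 → (cmp)
[4] flags=0000 CS?F → skip
[5] flags=0000 GT?T → r3=0x34

EXEC = [5]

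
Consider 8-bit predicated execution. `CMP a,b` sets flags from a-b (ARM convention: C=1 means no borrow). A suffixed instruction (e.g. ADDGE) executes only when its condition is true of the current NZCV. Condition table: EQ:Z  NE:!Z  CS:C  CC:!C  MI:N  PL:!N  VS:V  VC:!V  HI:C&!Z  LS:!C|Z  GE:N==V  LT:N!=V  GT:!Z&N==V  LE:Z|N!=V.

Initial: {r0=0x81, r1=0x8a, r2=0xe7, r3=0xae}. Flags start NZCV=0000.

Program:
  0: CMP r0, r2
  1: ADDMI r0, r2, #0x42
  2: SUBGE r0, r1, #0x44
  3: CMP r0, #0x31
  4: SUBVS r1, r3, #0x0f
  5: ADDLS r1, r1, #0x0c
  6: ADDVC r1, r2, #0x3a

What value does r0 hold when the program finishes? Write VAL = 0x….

VAL = 0x29

[0] flags=1000 → (cmp)
[1] flags=1000 MI?T → r0=0x29
[2] flags=1000 GE?F → skip
[3] flags=1000 → (cmp)
[4] flags=1000 VS?F → skip
[5] flags=1000 LS?T → r1=0x96
[6] flags=1000 VC?T → r1=0x21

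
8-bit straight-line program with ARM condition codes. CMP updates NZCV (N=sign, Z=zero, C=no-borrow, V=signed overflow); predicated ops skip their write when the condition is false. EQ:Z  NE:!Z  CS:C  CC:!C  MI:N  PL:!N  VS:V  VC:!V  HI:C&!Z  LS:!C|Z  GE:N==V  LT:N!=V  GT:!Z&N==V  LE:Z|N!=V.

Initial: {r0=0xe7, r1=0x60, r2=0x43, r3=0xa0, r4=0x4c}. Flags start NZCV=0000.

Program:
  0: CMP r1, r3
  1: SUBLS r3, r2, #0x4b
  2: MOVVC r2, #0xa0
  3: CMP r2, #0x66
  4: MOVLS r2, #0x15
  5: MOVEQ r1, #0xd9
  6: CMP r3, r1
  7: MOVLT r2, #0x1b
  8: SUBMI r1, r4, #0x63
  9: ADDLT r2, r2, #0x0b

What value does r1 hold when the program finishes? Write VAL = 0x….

0: ✓ CMP  NZCV=1001
1: ✓ SUBLS  r3←0xf8
2: · MOVVC
3: ✓ CMP  NZCV=1000
4: ✓ MOVLS  r2←0x15
5: · MOVEQ
6: ✓ CMP  NZCV=1010
7: ✓ MOVLT  r2←0x1b
8: ✓ SUBMI  r1←0xe9
9: ✓ ADDLT  r2←0x26

VAL = 0xe9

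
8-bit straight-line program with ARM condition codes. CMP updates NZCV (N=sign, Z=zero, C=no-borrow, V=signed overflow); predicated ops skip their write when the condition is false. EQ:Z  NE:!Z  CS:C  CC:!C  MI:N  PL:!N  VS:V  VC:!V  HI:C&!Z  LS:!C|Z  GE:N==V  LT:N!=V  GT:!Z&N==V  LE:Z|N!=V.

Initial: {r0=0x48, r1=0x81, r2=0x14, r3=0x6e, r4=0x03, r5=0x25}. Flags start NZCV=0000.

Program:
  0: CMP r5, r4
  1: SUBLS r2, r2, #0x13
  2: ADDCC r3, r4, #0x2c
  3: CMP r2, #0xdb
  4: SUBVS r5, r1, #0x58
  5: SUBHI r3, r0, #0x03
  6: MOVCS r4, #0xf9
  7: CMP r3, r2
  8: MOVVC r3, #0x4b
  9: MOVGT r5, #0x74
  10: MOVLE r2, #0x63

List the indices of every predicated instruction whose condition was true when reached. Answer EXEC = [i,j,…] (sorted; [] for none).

0: ✓ CMP  NZCV=0010
1: · SUBLS
2: · ADDCC
3: ✓ CMP  NZCV=0000
4: · SUBVS
5: · SUBHI
6: · MOVCS
7: ✓ CMP  NZCV=0010
8: ✓ MOVVC  r3←0x4b
9: ✓ MOVGT  r5←0x74
10: · MOVLE

EXEC = [8,9]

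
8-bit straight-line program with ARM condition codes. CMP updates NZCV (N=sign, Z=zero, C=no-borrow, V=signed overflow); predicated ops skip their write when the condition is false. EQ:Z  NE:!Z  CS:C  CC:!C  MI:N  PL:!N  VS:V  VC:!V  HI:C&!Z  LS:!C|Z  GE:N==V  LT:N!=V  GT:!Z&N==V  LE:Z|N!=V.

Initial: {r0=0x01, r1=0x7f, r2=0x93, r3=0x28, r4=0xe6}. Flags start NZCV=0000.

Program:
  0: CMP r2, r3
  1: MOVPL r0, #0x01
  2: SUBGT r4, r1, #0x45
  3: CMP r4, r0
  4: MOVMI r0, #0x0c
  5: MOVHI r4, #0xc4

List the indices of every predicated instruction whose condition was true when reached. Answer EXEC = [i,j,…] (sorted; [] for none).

EXEC = [1,4,5]

0: ✓ CMP  NZCV=0011
1: ✓ MOVPL  r0←0x01
2: · SUBGT
3: ✓ CMP  NZCV=1010
4: ✓ MOVMI  r0←0x0c
5: ✓ MOVHI  r4←0xc4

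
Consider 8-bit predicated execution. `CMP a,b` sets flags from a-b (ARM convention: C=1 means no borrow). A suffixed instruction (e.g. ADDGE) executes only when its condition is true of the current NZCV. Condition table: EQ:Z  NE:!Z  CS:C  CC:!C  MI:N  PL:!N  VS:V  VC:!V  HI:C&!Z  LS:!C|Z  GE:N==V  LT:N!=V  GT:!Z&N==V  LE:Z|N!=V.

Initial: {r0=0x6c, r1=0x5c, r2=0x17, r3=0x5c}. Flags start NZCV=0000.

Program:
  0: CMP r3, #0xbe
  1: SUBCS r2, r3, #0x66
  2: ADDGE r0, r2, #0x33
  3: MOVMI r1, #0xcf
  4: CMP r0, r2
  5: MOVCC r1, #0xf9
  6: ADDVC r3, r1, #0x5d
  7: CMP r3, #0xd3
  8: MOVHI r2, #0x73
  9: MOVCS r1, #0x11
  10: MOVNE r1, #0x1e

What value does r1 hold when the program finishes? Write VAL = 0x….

0: ✓ CMP  NZCV=1001
1: · SUBCS
2: ✓ ADDGE  r0←0x4a
3: ✓ MOVMI  r1←0xcf
4: ✓ CMP  NZCV=0010
5: · MOVCC
6: ✓ ADDVC  r3←0x2c
7: ✓ CMP  NZCV=0000
8: · MOVHI
9: · MOVCS
10: ✓ MOVNE  r1←0x1e

VAL = 0x1e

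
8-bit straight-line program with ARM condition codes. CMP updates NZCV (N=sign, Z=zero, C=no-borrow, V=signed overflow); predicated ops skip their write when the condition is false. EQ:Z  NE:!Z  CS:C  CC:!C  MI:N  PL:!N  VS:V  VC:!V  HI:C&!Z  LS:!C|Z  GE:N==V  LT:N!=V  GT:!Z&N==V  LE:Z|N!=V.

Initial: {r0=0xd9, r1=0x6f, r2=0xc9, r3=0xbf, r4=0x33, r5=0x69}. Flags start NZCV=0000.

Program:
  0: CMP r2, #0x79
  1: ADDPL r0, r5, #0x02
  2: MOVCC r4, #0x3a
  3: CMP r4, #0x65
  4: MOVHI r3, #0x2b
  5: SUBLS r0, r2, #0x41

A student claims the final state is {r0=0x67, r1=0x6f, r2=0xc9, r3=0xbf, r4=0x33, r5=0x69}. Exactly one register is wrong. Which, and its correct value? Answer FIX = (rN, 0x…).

FIX = (r0, 0x88)

0: ✓ CMP  NZCV=0011
1: ✓ ADDPL  r0←0x6b
2: · MOVCC
3: ✓ CMP  NZCV=1000
4: · MOVHI
5: ✓ SUBLS  r0←0x88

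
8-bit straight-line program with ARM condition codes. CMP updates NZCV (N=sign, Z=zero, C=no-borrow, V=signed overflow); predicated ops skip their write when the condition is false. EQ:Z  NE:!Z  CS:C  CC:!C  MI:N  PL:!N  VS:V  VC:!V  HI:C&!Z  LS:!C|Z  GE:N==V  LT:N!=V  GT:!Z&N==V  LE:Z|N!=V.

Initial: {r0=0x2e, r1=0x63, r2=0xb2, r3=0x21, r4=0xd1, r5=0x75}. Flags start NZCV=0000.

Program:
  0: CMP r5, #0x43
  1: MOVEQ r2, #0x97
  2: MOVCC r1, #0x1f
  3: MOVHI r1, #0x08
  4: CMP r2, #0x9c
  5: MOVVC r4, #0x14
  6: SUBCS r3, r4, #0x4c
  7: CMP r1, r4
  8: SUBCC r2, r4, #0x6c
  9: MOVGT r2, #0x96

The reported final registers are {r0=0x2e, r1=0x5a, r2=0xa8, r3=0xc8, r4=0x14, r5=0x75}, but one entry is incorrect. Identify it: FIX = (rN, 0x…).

FIX = (r1, 0x08)

0: ✓ CMP  NZCV=0010
1: · MOVEQ
2: · MOVCC
3: ✓ MOVHI  r1←0x08
4: ✓ CMP  NZCV=0010
5: ✓ MOVVC  r4←0x14
6: ✓ SUBCS  r3←0xc8
7: ✓ CMP  NZCV=1000
8: ✓ SUBCC  r2←0xa8
9: · MOVGT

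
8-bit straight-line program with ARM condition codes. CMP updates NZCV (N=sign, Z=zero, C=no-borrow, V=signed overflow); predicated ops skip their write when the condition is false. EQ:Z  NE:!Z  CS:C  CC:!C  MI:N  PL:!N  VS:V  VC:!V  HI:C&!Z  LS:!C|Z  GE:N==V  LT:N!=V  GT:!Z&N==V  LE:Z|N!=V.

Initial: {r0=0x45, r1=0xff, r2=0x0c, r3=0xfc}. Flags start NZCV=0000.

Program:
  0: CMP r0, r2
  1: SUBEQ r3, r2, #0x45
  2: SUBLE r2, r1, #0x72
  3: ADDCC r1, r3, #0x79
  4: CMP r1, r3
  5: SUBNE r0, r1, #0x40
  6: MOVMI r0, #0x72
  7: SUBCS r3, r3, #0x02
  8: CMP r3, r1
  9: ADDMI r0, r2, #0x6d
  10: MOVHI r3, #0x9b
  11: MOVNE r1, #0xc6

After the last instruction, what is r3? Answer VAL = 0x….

0: ✓ CMP  NZCV=0010
1: · SUBEQ
2: · SUBLE
3: · ADDCC
4: ✓ CMP  NZCV=0010
5: ✓ SUBNE  r0←0xbf
6: · MOVMI
7: ✓ SUBCS  r3←0xfa
8: ✓ CMP  NZCV=1000
9: ✓ ADDMI  r0←0x79
10: · MOVHI
11: ✓ MOVNE  r1←0xc6

VAL = 0xfa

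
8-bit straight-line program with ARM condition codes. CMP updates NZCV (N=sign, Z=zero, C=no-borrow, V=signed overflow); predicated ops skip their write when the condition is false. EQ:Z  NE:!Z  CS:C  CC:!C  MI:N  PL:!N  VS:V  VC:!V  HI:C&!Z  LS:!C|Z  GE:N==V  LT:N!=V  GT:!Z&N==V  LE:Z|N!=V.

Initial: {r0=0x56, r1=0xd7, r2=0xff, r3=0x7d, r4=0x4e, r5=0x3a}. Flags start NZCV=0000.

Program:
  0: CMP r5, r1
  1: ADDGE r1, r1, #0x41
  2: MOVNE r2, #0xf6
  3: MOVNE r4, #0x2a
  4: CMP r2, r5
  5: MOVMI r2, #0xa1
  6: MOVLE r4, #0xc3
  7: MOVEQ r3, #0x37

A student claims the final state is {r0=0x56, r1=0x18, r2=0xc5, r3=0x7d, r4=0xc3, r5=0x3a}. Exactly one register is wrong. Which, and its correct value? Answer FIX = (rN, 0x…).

[0] flags=0000 → (cmp)
[1] flags=0000 GE?T → r1=0x18
[2] flags=0000 NE?T → r2=0xf6
[3] flags=0000 NE?T → r4=0x2a
[4] flags=1010 → (cmp)
[5] flags=1010 MI?T → r2=0xa1
[6] flags=1010 LE?T → r4=0xc3
[7] flags=1010 EQ?F → skip

FIX = (r2, 0xa1)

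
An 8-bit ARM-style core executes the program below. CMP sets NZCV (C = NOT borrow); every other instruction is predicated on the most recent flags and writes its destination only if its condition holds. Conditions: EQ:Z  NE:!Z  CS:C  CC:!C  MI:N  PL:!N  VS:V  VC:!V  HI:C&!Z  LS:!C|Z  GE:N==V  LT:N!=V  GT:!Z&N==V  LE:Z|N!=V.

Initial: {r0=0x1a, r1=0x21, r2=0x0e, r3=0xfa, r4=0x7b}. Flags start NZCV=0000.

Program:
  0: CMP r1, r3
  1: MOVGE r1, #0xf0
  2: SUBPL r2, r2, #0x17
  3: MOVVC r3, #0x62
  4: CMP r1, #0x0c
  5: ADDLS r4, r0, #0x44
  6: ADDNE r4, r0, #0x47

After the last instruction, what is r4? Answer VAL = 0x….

VAL = 0x61

[0] flags=0000 → (cmp)
[1] flags=0000 GE?T → r1=0xf0
[2] flags=0000 PL?T → r2=0xf7
[3] flags=0000 VC?T → r3=0x62
[4] flags=1010 → (cmp)
[5] flags=1010 LS?F → skip
[6] flags=1010 NE?T → r4=0x61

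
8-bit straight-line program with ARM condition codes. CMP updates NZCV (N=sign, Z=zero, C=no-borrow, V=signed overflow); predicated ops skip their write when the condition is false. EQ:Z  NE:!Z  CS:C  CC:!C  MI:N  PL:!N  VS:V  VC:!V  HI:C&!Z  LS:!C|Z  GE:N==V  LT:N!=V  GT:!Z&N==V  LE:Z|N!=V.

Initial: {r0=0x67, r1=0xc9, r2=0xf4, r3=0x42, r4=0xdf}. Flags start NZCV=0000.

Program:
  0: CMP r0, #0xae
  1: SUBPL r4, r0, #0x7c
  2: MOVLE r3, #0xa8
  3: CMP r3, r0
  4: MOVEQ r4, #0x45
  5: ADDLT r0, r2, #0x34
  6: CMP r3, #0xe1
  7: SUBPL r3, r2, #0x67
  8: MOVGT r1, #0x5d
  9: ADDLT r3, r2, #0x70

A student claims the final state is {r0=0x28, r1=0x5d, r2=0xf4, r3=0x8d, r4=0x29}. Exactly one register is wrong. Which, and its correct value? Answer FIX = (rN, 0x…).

[0] flags=1001 → (cmp)
[1] flags=1001 PL?F → skip
[2] flags=1001 LE?F → skip
[3] flags=1000 → (cmp)
[4] flags=1000 EQ?F → skip
[5] flags=1000 LT?T → r0=0x28
[6] flags=0000 → (cmp)
[7] flags=0000 PL?T → r3=0x8d
[8] flags=0000 GT?T → r1=0x5d
[9] flags=0000 LT?F → skip

FIX = (r4, 0xdf)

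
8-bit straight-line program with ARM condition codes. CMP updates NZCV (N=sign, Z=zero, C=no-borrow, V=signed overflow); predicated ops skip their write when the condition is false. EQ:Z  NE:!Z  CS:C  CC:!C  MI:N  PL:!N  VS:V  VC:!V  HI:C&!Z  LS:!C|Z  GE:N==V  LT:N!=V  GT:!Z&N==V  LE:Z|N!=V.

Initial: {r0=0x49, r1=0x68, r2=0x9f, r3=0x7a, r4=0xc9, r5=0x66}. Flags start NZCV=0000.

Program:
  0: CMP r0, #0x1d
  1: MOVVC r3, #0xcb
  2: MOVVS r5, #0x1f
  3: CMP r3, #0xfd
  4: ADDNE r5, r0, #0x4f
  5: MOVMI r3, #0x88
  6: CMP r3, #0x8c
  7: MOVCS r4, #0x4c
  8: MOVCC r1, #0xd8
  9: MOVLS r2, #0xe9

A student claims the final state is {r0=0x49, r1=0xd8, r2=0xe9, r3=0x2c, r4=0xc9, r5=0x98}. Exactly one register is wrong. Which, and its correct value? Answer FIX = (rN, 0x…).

FIX = (r3, 0x88)

[0] flags=0010 → (cmp)
[1] flags=0010 VC?T → r3=0xcb
[2] flags=0010 VS?F → skip
[3] flags=1000 → (cmp)
[4] flags=1000 NE?T → r5=0x98
[5] flags=1000 MI?T → r3=0x88
[6] flags=1000 → (cmp)
[7] flags=1000 CS?F → skip
[8] flags=1000 CC?T → r1=0xd8
[9] flags=1000 LS?T → r2=0xe9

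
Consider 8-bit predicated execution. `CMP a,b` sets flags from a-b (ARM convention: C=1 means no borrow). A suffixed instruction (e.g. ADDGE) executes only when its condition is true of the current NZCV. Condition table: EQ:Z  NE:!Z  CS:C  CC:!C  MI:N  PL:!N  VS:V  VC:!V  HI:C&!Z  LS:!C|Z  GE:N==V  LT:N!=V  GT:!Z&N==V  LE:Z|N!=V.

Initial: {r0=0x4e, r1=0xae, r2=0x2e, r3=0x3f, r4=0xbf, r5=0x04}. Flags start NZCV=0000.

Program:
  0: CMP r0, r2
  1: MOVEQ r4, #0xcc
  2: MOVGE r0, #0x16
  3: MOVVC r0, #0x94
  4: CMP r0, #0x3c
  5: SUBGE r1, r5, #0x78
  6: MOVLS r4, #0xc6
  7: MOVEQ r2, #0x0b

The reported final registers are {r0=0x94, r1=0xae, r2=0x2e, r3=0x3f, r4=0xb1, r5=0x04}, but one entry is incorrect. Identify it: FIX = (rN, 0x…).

[0] flags=0010 → (cmp)
[1] flags=0010 EQ?F → skip
[2] flags=0010 GE?T → r0=0x16
[3] flags=0010 VC?T → r0=0x94
[4] flags=0011 → (cmp)
[5] flags=0011 GE?F → skip
[6] flags=0011 LS?F → skip
[7] flags=0011 EQ?F → skip

FIX = (r4, 0xbf)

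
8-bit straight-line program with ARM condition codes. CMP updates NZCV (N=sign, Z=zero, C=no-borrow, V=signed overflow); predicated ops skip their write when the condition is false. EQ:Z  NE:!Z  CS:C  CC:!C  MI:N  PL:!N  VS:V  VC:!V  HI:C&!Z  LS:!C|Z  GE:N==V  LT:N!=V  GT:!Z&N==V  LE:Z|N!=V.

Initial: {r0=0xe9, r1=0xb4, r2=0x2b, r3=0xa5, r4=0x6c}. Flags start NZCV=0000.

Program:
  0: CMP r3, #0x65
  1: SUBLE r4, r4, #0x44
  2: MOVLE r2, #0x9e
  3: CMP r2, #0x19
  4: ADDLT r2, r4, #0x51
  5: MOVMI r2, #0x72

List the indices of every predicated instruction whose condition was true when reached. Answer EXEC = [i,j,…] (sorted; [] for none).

EXEC = [1,2,4,5]

[0] flags=0011 → (cmp)
[1] flags=0011 LE?T → r4=0x28
[2] flags=0011 LE?T → r2=0x9e
[3] flags=1010 → (cmp)
[4] flags=1010 LT?T → r2=0x79
[5] flags=1010 MI?T → r2=0x72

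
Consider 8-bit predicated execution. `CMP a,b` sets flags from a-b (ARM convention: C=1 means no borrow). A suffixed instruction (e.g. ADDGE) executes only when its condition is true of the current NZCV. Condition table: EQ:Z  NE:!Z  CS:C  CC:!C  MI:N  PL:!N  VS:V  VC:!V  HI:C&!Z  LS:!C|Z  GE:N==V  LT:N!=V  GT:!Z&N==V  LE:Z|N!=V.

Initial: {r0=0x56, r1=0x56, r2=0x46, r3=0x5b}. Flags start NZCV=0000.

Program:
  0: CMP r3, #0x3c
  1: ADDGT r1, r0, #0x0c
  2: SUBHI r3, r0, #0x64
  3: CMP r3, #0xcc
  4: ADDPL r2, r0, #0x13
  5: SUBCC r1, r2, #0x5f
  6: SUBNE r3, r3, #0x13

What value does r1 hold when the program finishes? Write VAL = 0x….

VAL = 0x62

0: ✓ CMP  NZCV=0010
1: ✓ ADDGT  r1←0x62
2: ✓ SUBHI  r3←0xf2
3: ✓ CMP  NZCV=0010
4: ✓ ADDPL  r2←0x69
5: · SUBCC
6: ✓ SUBNE  r3←0xdf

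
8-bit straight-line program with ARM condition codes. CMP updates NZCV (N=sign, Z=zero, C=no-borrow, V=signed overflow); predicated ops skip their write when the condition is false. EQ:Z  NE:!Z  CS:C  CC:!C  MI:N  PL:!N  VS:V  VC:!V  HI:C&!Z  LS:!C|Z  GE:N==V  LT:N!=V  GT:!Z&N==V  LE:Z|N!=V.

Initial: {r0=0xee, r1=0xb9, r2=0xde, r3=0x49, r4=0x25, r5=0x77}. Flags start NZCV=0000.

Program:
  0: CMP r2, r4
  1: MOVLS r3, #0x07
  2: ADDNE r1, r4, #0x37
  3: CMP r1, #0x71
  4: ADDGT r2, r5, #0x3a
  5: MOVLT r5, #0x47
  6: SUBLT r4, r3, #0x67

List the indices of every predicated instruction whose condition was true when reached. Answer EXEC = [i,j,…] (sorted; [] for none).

[0] flags=1010 → (cmp)
[1] flags=1010 LS?F → skip
[2] flags=1010 NE?T → r1=0x5c
[3] flags=1000 → (cmp)
[4] flags=1000 GT?F → skip
[5] flags=1000 LT?T → r5=0x47
[6] flags=1000 LT?T → r4=0xe2

EXEC = [2,5,6]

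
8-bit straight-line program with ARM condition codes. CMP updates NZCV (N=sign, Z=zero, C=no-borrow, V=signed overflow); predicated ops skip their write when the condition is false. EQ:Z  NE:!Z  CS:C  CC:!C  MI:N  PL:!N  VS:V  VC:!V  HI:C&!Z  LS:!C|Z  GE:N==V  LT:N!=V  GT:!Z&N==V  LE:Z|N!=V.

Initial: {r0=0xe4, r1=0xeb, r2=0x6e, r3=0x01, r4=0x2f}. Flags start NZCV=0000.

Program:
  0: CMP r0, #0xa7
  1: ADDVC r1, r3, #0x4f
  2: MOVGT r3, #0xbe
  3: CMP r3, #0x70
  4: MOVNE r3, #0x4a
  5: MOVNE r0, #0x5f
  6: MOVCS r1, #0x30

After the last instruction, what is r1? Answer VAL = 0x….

[0] flags=0010 → (cmp)
[1] flags=0010 VC?T → r1=0x50
[2] flags=0010 GT?T → r3=0xbe
[3] flags=0011 → (cmp)
[4] flags=0011 NE?T → r3=0x4a
[5] flags=0011 NE?T → r0=0x5f
[6] flags=0011 CS?T → r1=0x30

VAL = 0x30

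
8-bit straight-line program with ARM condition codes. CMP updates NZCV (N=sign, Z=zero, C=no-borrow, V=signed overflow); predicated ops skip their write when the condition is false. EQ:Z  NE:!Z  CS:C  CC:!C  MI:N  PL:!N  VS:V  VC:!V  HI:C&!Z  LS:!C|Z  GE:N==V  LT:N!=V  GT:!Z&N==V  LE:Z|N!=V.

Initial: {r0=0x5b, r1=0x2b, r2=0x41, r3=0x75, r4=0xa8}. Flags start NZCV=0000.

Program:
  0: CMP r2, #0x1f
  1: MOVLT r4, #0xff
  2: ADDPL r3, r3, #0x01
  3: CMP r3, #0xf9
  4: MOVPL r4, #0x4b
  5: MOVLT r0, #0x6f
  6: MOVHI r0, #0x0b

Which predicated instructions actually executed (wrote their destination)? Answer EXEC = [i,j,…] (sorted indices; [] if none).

0: ✓ CMP  NZCV=0010
1: · MOVLT
2: ✓ ADDPL  r3←0x76
3: ✓ CMP  NZCV=0000
4: ✓ MOVPL  r4←0x4b
5: · MOVLT
6: · MOVHI

EXEC = [2,4]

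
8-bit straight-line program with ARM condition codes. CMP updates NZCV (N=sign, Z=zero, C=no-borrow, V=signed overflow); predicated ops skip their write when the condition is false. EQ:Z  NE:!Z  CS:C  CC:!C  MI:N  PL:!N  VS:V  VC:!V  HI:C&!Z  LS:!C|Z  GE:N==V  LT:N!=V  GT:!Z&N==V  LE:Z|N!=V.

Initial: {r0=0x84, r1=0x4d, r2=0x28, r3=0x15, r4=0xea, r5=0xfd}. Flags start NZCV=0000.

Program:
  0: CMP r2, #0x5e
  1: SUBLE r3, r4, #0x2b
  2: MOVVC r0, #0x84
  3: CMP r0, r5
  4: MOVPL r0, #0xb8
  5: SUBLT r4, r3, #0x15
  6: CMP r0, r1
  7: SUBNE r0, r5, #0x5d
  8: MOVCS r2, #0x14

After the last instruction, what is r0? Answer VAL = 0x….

0: ✓ CMP  NZCV=1000
1: ✓ SUBLE  r3←0xbf
2: ✓ MOVVC  r0←0x84
3: ✓ CMP  NZCV=1000
4: · MOVPL
5: ✓ SUBLT  r4←0xaa
6: ✓ CMP  NZCV=0011
7: ✓ SUBNE  r0←0xa0
8: ✓ MOVCS  r2←0x14

VAL = 0xa0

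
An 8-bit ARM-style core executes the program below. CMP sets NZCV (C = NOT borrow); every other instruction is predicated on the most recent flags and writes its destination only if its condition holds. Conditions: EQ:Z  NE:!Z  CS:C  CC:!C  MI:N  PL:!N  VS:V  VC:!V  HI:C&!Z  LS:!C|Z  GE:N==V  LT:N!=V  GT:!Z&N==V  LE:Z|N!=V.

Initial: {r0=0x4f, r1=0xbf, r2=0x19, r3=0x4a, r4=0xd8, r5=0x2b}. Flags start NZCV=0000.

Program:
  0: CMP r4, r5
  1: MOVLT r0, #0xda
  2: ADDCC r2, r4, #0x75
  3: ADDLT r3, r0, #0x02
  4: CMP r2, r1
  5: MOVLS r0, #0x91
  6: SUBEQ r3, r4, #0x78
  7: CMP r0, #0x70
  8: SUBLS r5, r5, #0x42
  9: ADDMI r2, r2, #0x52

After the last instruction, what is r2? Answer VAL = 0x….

VAL = 0x19

0: ✓ CMP  NZCV=1010
1: ✓ MOVLT  r0←0xda
2: · ADDCC
3: ✓ ADDLT  r3←0xdc
4: ✓ CMP  NZCV=0000
5: ✓ MOVLS  r0←0x91
6: · SUBEQ
7: ✓ CMP  NZCV=0011
8: · SUBLS
9: · ADDMI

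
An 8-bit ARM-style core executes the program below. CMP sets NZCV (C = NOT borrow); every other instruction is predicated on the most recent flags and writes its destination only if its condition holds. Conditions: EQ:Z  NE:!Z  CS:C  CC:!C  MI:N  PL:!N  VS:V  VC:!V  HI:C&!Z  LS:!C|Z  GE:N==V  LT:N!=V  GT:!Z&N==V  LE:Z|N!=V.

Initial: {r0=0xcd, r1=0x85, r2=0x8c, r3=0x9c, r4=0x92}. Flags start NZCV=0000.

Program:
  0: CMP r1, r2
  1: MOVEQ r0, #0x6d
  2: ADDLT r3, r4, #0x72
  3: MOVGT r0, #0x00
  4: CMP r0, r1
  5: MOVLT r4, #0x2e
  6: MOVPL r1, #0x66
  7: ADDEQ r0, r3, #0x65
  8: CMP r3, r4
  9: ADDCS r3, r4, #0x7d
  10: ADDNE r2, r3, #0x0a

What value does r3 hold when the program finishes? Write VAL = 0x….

0: ✓ CMP  NZCV=1000
1: · MOVEQ
2: ✓ ADDLT  r3←0x04
3: · MOVGT
4: ✓ CMP  NZCV=0010
5: · MOVLT
6: ✓ MOVPL  r1←0x66
7: · ADDEQ
8: ✓ CMP  NZCV=0000
9: · ADDCS
10: ✓ ADDNE  r2←0x0e

VAL = 0x04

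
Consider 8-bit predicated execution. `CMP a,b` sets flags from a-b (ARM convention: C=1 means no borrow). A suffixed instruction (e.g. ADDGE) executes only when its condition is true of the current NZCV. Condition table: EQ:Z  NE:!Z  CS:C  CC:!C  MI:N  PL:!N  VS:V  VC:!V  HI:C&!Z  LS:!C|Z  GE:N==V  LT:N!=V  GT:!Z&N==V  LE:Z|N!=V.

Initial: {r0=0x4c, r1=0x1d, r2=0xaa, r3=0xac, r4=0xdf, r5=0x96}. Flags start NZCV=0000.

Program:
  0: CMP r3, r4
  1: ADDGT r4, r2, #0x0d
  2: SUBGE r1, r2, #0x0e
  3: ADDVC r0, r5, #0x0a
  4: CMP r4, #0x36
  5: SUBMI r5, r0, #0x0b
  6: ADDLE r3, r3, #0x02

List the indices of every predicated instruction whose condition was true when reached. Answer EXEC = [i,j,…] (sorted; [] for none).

EXEC = [3,5,6]

[0] flags=1000 → (cmp)
[1] flags=1000 GT?F → skip
[2] flags=1000 GE?F → skip
[3] flags=1000 VC?T → r0=0xa0
[4] flags=1010 → (cmp)
[5] flags=1010 MI?T → r5=0x95
[6] flags=1010 LE?T → r3=0xae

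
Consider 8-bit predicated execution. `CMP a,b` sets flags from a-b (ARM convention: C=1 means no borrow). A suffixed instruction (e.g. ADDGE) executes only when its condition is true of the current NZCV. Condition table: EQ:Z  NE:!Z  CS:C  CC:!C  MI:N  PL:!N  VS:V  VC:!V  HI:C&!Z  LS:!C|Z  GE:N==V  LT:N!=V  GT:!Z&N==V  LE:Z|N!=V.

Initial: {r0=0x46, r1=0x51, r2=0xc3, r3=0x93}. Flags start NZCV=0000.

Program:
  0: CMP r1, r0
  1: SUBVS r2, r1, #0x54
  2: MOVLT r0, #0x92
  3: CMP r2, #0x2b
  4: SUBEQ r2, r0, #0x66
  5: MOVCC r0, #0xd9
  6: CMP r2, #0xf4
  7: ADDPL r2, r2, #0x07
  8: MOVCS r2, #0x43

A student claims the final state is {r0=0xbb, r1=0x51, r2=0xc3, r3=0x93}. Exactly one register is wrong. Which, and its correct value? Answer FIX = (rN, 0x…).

FIX = (r0, 0x46)

0: ✓ CMP  NZCV=0010
1: · SUBVS
2: · MOVLT
3: ✓ CMP  NZCV=1010
4: · SUBEQ
5: · MOVCC
6: ✓ CMP  NZCV=1000
7: · ADDPL
8: · MOVCS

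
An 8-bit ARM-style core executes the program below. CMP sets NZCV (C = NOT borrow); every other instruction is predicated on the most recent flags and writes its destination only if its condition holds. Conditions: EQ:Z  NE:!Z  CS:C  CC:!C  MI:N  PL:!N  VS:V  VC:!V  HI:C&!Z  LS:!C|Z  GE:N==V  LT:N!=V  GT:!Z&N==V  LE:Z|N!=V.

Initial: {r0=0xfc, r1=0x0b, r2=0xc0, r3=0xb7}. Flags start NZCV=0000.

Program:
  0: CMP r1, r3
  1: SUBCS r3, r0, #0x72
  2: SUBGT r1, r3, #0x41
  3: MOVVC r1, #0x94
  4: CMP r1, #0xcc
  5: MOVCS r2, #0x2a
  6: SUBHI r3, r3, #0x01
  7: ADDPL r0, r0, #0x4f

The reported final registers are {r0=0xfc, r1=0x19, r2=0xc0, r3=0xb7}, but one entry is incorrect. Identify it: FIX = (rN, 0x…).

0: ✓ CMP  NZCV=0000
1: · SUBCS
2: ✓ SUBGT  r1←0x76
3: ✓ MOVVC  r1←0x94
4: ✓ CMP  NZCV=1000
5: · MOVCS
6: · SUBHI
7: · ADDPL

FIX = (r1, 0x94)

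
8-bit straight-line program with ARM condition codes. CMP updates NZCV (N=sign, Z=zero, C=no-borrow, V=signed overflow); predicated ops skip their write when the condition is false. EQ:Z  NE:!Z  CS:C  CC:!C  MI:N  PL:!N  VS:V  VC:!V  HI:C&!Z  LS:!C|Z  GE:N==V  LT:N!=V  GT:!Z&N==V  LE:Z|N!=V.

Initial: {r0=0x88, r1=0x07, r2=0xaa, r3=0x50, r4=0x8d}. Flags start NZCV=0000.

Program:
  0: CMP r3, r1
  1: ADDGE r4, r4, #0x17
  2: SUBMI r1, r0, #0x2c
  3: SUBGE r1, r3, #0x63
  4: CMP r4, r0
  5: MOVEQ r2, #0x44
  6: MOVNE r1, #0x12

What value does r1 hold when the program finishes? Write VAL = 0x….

VAL = 0x12

[0] flags=0010 → (cmp)
[1] flags=0010 GE?T → r4=0xa4
[2] flags=0010 MI?F → skip
[3] flags=0010 GE?T → r1=0xed
[4] flags=0010 → (cmp)
[5] flags=0010 EQ?F → skip
[6] flags=0010 NE?T → r1=0x12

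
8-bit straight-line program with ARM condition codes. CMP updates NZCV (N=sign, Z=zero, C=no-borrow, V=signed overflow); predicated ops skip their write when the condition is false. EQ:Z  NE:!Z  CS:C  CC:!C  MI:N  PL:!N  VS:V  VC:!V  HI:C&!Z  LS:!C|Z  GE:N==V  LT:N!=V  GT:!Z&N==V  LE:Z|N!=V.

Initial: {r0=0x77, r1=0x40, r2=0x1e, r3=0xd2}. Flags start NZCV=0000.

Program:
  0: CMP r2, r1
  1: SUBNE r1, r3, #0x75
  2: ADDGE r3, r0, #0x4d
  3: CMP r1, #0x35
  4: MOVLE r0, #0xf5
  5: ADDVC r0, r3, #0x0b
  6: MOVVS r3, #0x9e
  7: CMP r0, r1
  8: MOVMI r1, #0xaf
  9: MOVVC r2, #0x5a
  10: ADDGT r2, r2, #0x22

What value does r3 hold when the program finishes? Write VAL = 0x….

VAL = 0xd2

[0] flags=1000 → (cmp)
[1] flags=1000 NE?T → r1=0x5d
[2] flags=1000 GE?F → skip
[3] flags=0010 → (cmp)
[4] flags=0010 LE?F → skip
[5] flags=0010 VC?T → r0=0xdd
[6] flags=0010 VS?F → skip
[7] flags=1010 → (cmp)
[8] flags=1010 MI?T → r1=0xaf
[9] flags=1010 VC?T → r2=0x5a
[10] flags=1010 GT?F → skip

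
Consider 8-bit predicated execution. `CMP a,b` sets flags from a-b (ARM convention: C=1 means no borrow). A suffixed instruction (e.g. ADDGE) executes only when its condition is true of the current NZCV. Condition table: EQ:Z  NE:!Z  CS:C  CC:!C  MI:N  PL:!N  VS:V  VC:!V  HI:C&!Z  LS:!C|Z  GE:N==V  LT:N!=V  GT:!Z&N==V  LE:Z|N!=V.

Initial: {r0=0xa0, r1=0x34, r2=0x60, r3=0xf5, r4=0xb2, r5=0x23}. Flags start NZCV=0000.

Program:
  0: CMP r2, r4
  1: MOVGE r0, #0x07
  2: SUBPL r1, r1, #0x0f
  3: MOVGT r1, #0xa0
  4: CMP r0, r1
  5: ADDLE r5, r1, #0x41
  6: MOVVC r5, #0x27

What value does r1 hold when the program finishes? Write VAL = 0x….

VAL = 0xa0

[0] flags=1001 → (cmp)
[1] flags=1001 GE?T → r0=0x07
[2] flags=1001 PL?F → skip
[3] flags=1001 GT?T → r1=0xa0
[4] flags=0000 → (cmp)
[5] flags=0000 LE?F → skip
[6] flags=0000 VC?T → r5=0x27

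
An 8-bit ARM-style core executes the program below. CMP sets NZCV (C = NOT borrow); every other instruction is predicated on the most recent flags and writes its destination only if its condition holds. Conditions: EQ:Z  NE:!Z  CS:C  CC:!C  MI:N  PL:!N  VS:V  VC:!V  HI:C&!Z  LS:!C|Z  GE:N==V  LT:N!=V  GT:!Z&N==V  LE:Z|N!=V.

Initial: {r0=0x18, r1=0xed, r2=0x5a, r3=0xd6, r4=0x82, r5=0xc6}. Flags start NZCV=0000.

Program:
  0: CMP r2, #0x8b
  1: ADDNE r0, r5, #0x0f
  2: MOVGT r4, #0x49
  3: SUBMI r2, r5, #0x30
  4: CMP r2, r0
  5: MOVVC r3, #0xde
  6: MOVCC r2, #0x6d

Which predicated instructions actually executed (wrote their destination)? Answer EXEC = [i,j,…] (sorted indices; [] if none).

EXEC = [1,2,3,5,6]

[0] flags=1001 → (cmp)
[1] flags=1001 NE?T → r0=0xd5
[2] flags=1001 GT?T → r4=0x49
[3] flags=1001 MI?T → r2=0x96
[4] flags=1000 → (cmp)
[5] flags=1000 VC?T → r3=0xde
[6] flags=1000 CC?T → r2=0x6d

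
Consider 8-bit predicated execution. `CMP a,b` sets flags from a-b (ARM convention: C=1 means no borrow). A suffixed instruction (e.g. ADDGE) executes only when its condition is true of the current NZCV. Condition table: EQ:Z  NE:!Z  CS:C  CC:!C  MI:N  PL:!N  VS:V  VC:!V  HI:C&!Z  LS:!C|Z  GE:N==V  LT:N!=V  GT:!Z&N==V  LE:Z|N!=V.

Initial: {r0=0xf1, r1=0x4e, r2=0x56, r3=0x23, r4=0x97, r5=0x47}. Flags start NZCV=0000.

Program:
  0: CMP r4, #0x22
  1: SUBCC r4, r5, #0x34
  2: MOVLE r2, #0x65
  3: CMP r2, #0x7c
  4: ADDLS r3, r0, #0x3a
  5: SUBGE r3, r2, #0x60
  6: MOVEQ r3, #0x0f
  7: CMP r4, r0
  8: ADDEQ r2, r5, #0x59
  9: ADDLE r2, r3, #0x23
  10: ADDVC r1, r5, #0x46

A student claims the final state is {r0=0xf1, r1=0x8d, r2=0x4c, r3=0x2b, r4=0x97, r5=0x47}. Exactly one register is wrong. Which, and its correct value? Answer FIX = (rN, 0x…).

FIX = (r2, 0x4e)

0: ✓ CMP  NZCV=0011
1: · SUBCC
2: ✓ MOVLE  r2←0x65
3: ✓ CMP  NZCV=1000
4: ✓ ADDLS  r3←0x2b
5: · SUBGE
6: · MOVEQ
7: ✓ CMP  NZCV=1000
8: · ADDEQ
9: ✓ ADDLE  r2←0x4e
10: ✓ ADDVC  r1←0x8d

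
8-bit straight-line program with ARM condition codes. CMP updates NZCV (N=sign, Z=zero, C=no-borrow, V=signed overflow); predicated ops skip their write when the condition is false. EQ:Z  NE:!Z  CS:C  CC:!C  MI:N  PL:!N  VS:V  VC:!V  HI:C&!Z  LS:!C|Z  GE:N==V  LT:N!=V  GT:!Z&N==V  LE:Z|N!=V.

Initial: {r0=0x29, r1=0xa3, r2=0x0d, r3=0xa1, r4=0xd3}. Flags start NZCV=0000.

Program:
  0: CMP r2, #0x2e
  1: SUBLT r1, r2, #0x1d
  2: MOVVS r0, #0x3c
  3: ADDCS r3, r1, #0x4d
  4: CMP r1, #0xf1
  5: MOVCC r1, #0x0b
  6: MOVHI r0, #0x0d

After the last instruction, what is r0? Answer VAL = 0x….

VAL = 0x29

[0] flags=1000 → (cmp)
[1] flags=1000 LT?T → r1=0xf0
[2] flags=1000 VS?F → skip
[3] flags=1000 CS?F → skip
[4] flags=1000 → (cmp)
[5] flags=1000 CC?T → r1=0x0b
[6] flags=1000 HI?F → skip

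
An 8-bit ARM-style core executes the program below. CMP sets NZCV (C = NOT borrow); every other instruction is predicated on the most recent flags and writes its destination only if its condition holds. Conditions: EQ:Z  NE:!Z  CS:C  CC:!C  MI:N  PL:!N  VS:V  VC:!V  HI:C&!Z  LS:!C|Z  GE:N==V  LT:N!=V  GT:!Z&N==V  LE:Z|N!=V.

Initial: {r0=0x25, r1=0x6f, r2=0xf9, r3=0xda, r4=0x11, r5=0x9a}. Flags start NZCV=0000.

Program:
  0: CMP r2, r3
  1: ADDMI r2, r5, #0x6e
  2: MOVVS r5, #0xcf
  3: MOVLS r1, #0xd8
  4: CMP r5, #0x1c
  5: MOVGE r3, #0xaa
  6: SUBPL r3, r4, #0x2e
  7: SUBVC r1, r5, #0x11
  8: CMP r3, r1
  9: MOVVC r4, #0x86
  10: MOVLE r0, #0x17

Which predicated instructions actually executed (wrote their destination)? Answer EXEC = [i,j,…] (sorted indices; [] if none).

[0] flags=0010 → (cmp)
[1] flags=0010 MI?F → skip
[2] flags=0010 VS?F → skip
[3] flags=0010 LS?F → skip
[4] flags=0011 → (cmp)
[5] flags=0011 GE?F → skip
[6] flags=0011 PL?T → r3=0xe3
[7] flags=0011 VC?F → skip
[8] flags=0011 → (cmp)
[9] flags=0011 VC?F → skip
[10] flags=0011 LE?T → r0=0x17

EXEC = [6,10]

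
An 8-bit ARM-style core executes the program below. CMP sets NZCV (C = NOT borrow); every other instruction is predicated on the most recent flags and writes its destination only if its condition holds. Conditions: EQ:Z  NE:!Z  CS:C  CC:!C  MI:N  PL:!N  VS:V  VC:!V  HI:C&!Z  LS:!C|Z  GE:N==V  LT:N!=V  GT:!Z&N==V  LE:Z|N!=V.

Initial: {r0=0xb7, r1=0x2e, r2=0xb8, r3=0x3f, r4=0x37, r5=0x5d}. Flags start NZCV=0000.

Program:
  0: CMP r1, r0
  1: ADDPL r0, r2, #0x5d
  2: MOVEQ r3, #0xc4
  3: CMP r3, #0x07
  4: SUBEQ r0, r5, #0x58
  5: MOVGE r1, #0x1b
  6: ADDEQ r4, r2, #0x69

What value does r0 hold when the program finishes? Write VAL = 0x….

VAL = 0x15

0: ✓ CMP  NZCV=0000
1: ✓ ADDPL  r0←0x15
2: · MOVEQ
3: ✓ CMP  NZCV=0010
4: · SUBEQ
5: ✓ MOVGE  r1←0x1b
6: · ADDEQ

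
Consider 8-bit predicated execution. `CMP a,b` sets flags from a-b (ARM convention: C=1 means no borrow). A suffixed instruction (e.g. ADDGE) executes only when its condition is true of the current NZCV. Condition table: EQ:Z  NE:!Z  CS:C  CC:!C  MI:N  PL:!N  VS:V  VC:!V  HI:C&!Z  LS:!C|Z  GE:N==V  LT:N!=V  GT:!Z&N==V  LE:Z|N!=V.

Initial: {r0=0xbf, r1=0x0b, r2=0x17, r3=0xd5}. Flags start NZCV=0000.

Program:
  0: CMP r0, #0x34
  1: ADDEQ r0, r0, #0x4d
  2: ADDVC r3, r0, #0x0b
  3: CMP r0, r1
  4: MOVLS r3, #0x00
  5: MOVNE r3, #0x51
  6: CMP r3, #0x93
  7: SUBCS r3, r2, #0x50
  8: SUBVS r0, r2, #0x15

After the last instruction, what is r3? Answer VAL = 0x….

0: ✓ CMP  NZCV=1010
1: · ADDEQ
2: ✓ ADDVC  r3←0xca
3: ✓ CMP  NZCV=1010
4: · MOVLS
5: ✓ MOVNE  r3←0x51
6: ✓ CMP  NZCV=1001
7: · SUBCS
8: ✓ SUBVS  r0←0x02

VAL = 0x51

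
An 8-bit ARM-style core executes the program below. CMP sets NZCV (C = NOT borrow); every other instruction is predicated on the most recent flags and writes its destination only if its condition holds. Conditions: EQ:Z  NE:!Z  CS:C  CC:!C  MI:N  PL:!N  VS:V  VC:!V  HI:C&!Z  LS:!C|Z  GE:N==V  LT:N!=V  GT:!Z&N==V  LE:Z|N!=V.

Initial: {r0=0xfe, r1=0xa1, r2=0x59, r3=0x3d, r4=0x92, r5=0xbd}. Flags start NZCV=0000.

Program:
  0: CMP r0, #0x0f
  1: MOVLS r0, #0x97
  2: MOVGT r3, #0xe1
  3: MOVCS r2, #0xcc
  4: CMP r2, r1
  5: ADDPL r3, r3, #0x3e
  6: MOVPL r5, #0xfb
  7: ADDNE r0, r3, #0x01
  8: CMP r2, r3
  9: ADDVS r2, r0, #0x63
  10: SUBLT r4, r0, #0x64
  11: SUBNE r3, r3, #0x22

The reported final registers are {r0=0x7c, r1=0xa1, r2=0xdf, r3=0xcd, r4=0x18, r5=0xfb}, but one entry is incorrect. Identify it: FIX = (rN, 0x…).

[0] flags=1010 → (cmp)
[1] flags=1010 LS?F → skip
[2] flags=1010 GT?F → skip
[3] flags=1010 CS?T → r2=0xcc
[4] flags=0010 → (cmp)
[5] flags=0010 PL?T → r3=0x7b
[6] flags=0010 PL?T → r5=0xfb
[7] flags=0010 NE?T → r0=0x7c
[8] flags=0011 → (cmp)
[9] flags=0011 VS?T → r2=0xdf
[10] flags=0011 LT?T → r4=0x18
[11] flags=0011 NE?T → r3=0x59

FIX = (r3, 0x59)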